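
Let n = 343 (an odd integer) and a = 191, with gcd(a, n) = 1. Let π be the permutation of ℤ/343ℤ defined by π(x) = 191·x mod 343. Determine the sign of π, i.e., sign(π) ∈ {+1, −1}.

Orbit of 319 under x↦191x: [319, 218, 135, 60, 141, 177, 193]… (length divides ord_343(191)).
The orbit structure of x ↦ 191x mod 343: 7 orbits of sizes [147, 147, 21, 21, 3, 3, 1].
sign(π) = (−1)^{n − #cycles} = (−1)^{343−7} = (−1)^336 = +1.
Via Zolotarev, sign(π_{191}) = (191|343) = +1.

+1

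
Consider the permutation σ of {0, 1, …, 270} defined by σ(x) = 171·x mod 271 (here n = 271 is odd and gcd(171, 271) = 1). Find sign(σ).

-1

Trace 244: π^k(244) = [244, 261, 187, 270, 100, 27, 10] for k=0..6.
π_171 has 28 disjoint cycles with lengths [10, 10, 10, 10, 10, 10, 10, 10, 10, 10, 10, 10, 10, 10, 10, 10, 10, 10, 10, 10, 10, 10, 10, 10, 10, 10, 10, 1] on {0,…,270}.
With 28 cycles on 271 points, sign = (−1)^{271−28} = -1.
(171|271)_J = -1 (Zolotarev's lemma cross-check).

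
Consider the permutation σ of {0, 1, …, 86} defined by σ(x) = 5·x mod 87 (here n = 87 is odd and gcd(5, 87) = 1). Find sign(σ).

Orbit of 35 under x↦5x: [35, 1, 5, 25, 38, 16, 80]… (length divides ord_87(5)).
Decompose π into cycles: lengths [14, 14, 14, 14, 14, 14, 2, 1] (8 cycles, including the fixed point 0).
With 8 cycles on 87 points, sign = (−1)^{87−8} = -1.

-1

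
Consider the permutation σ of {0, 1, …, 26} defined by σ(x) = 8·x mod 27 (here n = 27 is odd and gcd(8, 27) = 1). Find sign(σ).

Trace 8: π^k(8) = [8, 10, 26, 19, 17, 1] for k=0..5.
8 cycles of lengths [6, 6, 6, 2, 2, 2, 2, 1].
8 cycles on 27: each ℓ→(−1)^(ℓ−1), product (−1)^19 = -1.

-1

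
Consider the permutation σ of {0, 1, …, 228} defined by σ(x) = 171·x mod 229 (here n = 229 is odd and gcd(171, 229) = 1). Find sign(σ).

+1

Orbit of 214 under x↦171x: [214, 183, 149, 60, 184, 91, 218]… (length divides ord_229(171)).
Cycle type of π: 57×4 + 1; total 5 cycles.
sign(π) = (−1)^{n − #cycles} = (−1)^{229−5} = (−1)^224 = +1.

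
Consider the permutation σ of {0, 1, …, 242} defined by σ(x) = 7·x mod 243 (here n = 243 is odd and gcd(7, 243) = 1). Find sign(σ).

Trace 157: π^k(157) = [157, 127, 160, 148, 64, 205, 220] for k=0..6.
11 cycles of lengths [81, 81, 27, 27, 9, 9, 3, 3, 1, 1, 1].
n − c = 243 − 11 = 232; sign = (−1)^232 = +1.
Check: (7/243) = +1 by Zolotarev.

+1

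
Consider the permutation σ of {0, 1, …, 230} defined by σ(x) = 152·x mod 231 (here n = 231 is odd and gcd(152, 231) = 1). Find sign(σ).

+1

Trace 37: π^k(37) = [37, 80, 148, 89, 130, 125, 58] for k=0..6.
Decompose π into cycles: lengths [30, 30, 30, 30, 30, 30, 10, 10, 6, 6, 6, 5, 5, 2, 1] (15 cycles, including the fixed point 0).
15 cycles on 231: each ℓ→(−1)^(ℓ−1), product (−1)^216 = +1.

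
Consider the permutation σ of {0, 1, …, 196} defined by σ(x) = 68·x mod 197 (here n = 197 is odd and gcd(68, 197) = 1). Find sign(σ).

Trace 114: π^k(114) = [114, 69, 161, 113, 1, 68, 93] for k=0..6.
Decompose π into cycles: lengths [28, 28, 28, 28, 28, 28, 28, 1] (8 cycles, including the fixed point 0).
n − c = 197 − 8 = 189; sign = (−1)^189 = -1.

-1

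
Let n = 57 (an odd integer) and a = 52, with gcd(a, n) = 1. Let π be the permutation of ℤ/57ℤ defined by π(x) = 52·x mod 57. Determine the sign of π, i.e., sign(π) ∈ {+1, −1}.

-1

Trace 1: π^k(1) = [1, 52, 25, 46, 55, 10, 7] for k=0..6.
π_52 has 6 disjoint cycles with lengths [18, 18, 18, 1, 1, 1] on {0,…,56}.
With 6 cycles on 57 points, sign = (−1)^{57−6} = -1.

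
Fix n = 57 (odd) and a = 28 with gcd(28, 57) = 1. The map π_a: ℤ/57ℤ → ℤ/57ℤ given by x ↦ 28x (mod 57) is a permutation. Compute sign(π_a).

+1

Trace 25: π^k(25) = [25, 16, 49, 4, 55, 1, 28] for k=0..6.
Cycle type of π: 9×6 + 1×3; total 9 cycles.
sign(π) = (−1)^{n − #cycles} = (−1)^{57−9} = (−1)^48 = +1.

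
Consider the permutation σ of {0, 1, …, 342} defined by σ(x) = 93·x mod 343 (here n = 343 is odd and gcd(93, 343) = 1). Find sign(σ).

Trace 200: π^k(200) = [200, 78, 51, 284, 1, 93, 74] for k=0..6.
π_93 has 7 disjoint cycles with lengths [147, 147, 21, 21, 3, 3, 1] on {0,…,342}.
With 7 cycles on 343 points, sign = (−1)^{343−7} = +1.
Via Zolotarev, sign(π_{93}) = (93|343) = +1.

+1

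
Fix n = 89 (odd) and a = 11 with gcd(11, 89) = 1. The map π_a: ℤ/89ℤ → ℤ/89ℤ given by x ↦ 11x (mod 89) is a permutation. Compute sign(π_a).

+1

Trace 22: π^k(22) = [22, 64, 81, 1, 11, 32, 85] for k=0..6.
The orbit structure of x ↦ 11x mod 89: 5 orbits of sizes [22, 22, 22, 22, 1].
With 5 cycles on 89 points, sign = (−1)^{89−5} = +1.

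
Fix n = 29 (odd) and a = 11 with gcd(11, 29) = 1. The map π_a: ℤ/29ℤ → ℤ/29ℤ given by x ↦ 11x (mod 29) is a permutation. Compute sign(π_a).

-1

Trace 18: π^k(18) = [18, 24, 3, 4, 15, 20, 17] for k=0..6.
Cycle type of π: 28 + 1; total 2 cycles.
Σ(ℓ_i−1) = 29−2 = 27; sign = (−1)^27 = -1.
Zolotarev: (11|29) = -1, matching the cycle-count sign.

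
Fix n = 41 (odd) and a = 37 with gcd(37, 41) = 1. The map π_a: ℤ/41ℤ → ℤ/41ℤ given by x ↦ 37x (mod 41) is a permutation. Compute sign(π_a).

Orbit of 18 under x↦37x: [18, 10, 1, 37, 16]… (length divides ord_41(37)).
Cycle lengths of π_37 on ℤ/41ℤ: [5, 5, 5, 5, 5, 5, 5, 5, 1]; 9 cycles in total.
Σ(ℓ_i−1) = 41−9 = 32; sign = (−1)^32 = +1.
Check: (37/41) = +1 by Zolotarev.

+1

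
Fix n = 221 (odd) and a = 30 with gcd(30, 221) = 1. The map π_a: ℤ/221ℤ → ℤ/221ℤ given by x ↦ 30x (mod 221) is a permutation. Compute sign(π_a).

Orbit of 140 under x↦30x: [140, 1, 30, 16, 38, 35, 166]… (length divides ord_221(30)).
π_30 has 23 disjoint cycles with lengths [12, 12, 12, 12, 12, 12, 12, 12, 12, 12, 12, 12, 12, 12, 12, 12, 6, 6, 4, 4, 4, 4, 1] on {0,…,220}.
23 cycles on 221: each ℓ→(−1)^(ℓ−1), product (−1)^198 = +1.
Zolotarev: (30|221) = +1, matching the cycle-count sign.

+1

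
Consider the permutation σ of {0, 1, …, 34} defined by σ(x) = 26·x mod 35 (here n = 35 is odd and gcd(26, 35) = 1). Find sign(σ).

Start at x=16: 16 → 31 → 1 → 26 → 11 → 6 → 16 (one orbit).
Decompose π into cycles: lengths [6, 6, 6, 6, 6, 1, 1, 1, 1, 1] (10 cycles, including the fixed point 0).
35 − 10 = 25 transpositions; sign(π) = (−1)^25 = -1.
Check: (26/35) = -1 by Zolotarev.

-1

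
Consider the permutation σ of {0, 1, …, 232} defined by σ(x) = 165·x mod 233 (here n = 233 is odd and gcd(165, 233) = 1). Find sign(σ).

Start at x=156: 156 → 110 → 209 → 1 → 165 → 197 → 118 → … (one orbit).
The orbit structure of x ↦ 165x mod 233: 2 orbits of sizes [232, 1].
2 cycles on 233: each ℓ→(−1)^(ℓ−1), product (−1)^231 = -1.
Check: (165/233) = -1 by Zolotarev.

-1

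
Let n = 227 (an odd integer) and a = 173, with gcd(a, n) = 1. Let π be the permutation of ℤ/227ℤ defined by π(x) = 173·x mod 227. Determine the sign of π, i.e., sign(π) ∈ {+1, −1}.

Orbit of 85 under x↦173x: [85, 177, 203, 161, 159, 40, 110]… (length divides ord_227(173)).
The orbit structure of x ↦ 173x mod 227: 3 orbits of sizes [113, 113, 1].
n − c = 227 − 3 = 224; sign = (−1)^224 = +1.

+1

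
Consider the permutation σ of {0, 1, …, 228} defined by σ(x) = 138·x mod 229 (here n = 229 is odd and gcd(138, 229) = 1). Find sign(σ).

+1

Orbit of 60 under x↦138x: [60, 36, 159, 187, 158, 49, 121]… (length divides ord_229(138)).
π_138 has 3 disjoint cycles with lengths [114, 114, 1] on {0,…,228}.
229 − 3 = 226 transpositions; sign(π) = (−1)^226 = +1.
Zolotarev: (138|229) = +1, matching the cycle-count sign.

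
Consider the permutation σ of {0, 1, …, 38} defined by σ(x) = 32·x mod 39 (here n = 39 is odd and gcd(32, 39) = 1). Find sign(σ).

Start at x=8: 8 → 22 → 2 → 25 → 20 → 16 → 5 → … (one orbit).
5 cycles of lengths [12, 12, 12, 2, 1].
5 cycles on 39: each ℓ→(−1)^(ℓ−1), product (−1)^34 = +1.
The Jacobi symbol (32|39) = +1 (Zolotarev) agrees.

+1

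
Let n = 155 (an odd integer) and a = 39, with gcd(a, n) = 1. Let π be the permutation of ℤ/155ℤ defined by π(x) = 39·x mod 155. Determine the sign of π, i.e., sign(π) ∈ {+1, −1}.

Trace 16: π^k(16) = [16, 4, 1, 39, 126, 109, 66] for k=0..6.
21 cycles of lengths [10, 10, 10, 10, 10, 10, 10, 10, 10, 10, 10, 10, 5, 5, 5, 5, 5, 5, 2, 2, 1].
155 − 21 = 134 transpositions; sign(π) = (−1)^134 = +1.
Via Zolotarev, sign(π_{39}) = (39|155) = +1.

+1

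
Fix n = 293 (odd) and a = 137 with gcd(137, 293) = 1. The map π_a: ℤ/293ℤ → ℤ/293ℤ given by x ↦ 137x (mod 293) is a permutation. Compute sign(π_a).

+1

Trace 133: π^k(133) = [133, 55, 210, 56, 54, 73, 39] for k=0..6.
Cycle lengths of π_137 on ℤ/293ℤ: [73, 73, 73, 73, 1]; 5 cycles in total.
sign(π) = (−1)^{n − #cycles} = (−1)^{293−5} = (−1)^288 = +1.
The Jacobi symbol (137|293) = +1 (Zolotarev) agrees.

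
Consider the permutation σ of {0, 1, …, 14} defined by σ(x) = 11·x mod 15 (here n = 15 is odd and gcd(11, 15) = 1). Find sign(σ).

-1

Orbit of 1 under x↦11x: [1, 11]… (length divides ord_15(11)).
π_11 has 10 disjoint cycles with lengths [2, 2, 2, 2, 2, 1, 1, 1, 1, 1] on {0,…,14}.
sign(π) = (−1)^{n − #cycles} = (−1)^{15−10} = (−1)^5 = -1.
Zolotarev: (11|15) = -1, matching the cycle-count sign.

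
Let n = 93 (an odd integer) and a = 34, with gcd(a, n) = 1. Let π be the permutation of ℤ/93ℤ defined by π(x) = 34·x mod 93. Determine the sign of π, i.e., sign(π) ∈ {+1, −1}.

-1

Start at x=7: 7 → 52 → 1 → 34 → 40 → 58 → 19 → … (one orbit).
Cycle type of π: 30×3 + 1×3; total 6 cycles.
93 − 6 = 87 transpositions; sign(π) = (−1)^87 = -1.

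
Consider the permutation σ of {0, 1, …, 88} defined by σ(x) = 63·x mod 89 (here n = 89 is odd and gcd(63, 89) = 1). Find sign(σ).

Orbit of 22 under x↦63x: [22, 51, 9, 33, 32, 58, 5]… (length divides ord_89(63)).
Decompose π into cycles: lengths [88, 1] (2 cycles, including the fixed point 0).
89 − 2 = 87 transpositions; sign(π) = (−1)^87 = -1.

-1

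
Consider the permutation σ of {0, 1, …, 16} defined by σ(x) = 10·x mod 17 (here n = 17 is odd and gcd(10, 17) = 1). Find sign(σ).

-1

Start at x=5: 5 → 16 → 7 → 2 → 3 → 13 → 11 → … (one orbit).
2 cycles of lengths [16, 1].
17 − 2 = 15 transpositions; sign(π) = (−1)^15 = -1.
Zolotarev: (10|17) = -1, matching the cycle-count sign.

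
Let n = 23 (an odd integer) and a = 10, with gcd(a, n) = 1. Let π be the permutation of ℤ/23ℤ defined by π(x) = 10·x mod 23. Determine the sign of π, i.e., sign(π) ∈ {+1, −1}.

-1

Trace 8: π^k(8) = [8, 11, 18, 19, 6, 14, 2] for k=0..6.
The orbit structure of x ↦ 10x mod 23: 2 orbits of sizes [22, 1].
With 2 cycles on 23 points, sign = (−1)^{23−2} = -1.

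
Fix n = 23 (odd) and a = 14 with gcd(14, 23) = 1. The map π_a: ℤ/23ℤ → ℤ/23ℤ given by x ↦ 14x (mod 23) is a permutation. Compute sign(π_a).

-1

Start at x=2: 2 → 5 → 1 → 14 → 12 → 7 → 6 → … (one orbit).
Decompose π into cycles: lengths [22, 1] (2 cycles, including the fixed point 0).
23 − 2 = 21 transpositions; sign(π) = (−1)^21 = -1.
The Jacobi symbol (14|23) = -1 (Zolotarev) agrees.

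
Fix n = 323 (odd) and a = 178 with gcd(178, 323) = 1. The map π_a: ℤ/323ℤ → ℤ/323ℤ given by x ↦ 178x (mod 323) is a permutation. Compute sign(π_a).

+1

Orbit of 30 under x↦178x: [30, 172, 254, 315, 191, 83, 239]… (length divides ord_323(178)).
21 cycles of lengths [24, 24, 24, 24, 24, 24, 24, 24, 24, 24, 24, 24, 8, 8, 3, 3, 3, 3, 3, 3, 1].
sign(π) = (−1)^{n − #cycles} = (−1)^{323−21} = (−1)^302 = +1.
Check: (178/323) = +1 by Zolotarev.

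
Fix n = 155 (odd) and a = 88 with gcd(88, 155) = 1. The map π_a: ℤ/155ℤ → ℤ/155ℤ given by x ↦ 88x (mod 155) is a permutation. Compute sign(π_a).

Trace 129: π^k(129) = [129, 37, 1, 88, 149, 92, 36] for k=0..6.
17 cycles of lengths [12, 12, 12, 12, 12, 12, 12, 12, 12, 12, 6, 6, 6, 6, 6, 4, 1].
With 17 cycles on 155 points, sign = (−1)^{155−17} = +1.
The Jacobi symbol (88|155) = +1 (Zolotarev) agrees.

+1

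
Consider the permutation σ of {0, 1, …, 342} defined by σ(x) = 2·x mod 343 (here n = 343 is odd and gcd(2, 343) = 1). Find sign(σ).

+1

Trace 137: π^k(137) = [137, 274, 205, 67, 134, 268, 193] for k=0..6.
π_2 has 7 disjoint cycles with lengths [147, 147, 21, 21, 3, 3, 1] on {0,…,342}.
Σ(ℓ_i−1) = 343−7 = 336; sign = (−1)^336 = +1.
Check: (2/343) = +1 by Zolotarev.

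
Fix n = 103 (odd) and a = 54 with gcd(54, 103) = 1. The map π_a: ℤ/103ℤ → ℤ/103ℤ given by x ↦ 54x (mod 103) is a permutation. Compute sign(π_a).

-1

Orbit of 45 under x↦54x: [45, 61, 101, 98, 39, 46, 12]… (length divides ord_103(54)).
π_54 has 2 disjoint cycles with lengths [102, 1] on {0,…,102}.
2 cycles on 103: each ℓ→(−1)^(ℓ−1), product (−1)^101 = -1.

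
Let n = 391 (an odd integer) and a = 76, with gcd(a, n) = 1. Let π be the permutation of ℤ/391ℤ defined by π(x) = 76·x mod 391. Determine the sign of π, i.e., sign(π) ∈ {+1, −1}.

Start at x=145: 145 → 72 → 389 → 239 → 178 → 234 → 189 → … (one orbit).
Cycle type of π: 88×4 + 22 + 8×2 + 1; total 8 cycles.
8 cycles on 391: each ℓ→(−1)^(ℓ−1), product (−1)^383 = -1.

-1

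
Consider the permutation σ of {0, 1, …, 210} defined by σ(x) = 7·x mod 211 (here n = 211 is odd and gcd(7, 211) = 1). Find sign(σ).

Trace 173: π^k(173) = [173, 156, 37, 48, 125, 31, 6] for k=0..6.
π_7 has 2 disjoint cycles with lengths [210, 1] on {0,…,210}.
With 2 cycles on 211 points, sign = (−1)^{211−2} = -1.
Check: (7/211) = -1 by Zolotarev.

-1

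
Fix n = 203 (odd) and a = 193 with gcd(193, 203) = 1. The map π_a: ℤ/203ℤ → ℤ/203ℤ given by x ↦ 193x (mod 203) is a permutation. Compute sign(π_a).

Start at x=92: 92 → 95 → 65 → 162 → 4 → 163 → 197 → … (one orbit).
The orbit structure of x ↦ 193x mod 203: 6 orbits of sizes [84, 84, 28, 3, 3, 1].
sign(π) = (−1)^{n − #cycles} = (−1)^{203−6} = (−1)^197 = -1.
Via Zolotarev, sign(π_{193}) = (193|203) = -1.

-1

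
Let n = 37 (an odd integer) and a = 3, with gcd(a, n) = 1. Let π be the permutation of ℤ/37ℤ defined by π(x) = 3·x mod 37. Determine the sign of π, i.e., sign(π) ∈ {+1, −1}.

+1

Trace 1: π^k(1) = [1, 3, 9, 27, 7, 21, 26] for k=0..6.
Cycle type of π: 18×2 + 1; total 3 cycles.
Σ(ℓ_i−1) = 37−3 = 34; sign = (−1)^34 = +1.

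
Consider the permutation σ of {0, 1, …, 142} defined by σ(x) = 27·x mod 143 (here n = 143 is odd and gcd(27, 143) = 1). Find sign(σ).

Orbit of 14 under x↦27x: [14, 92, 53, 1, 27]… (length divides ord_143(27)).
The orbit structure of x ↦ 27x mod 143: 39 orbits of sizes [5, 5, 5, 5, 5, 5, 5, 5, 5, 5, 5, 5, 5, 5, 5, 5, 5, 5, 5, 5, 5, 5, 5, 5, 5, 5, 1, 1, 1, 1, 1, 1, 1, 1, 1, 1, 1, 1, 1].
39 cycles on 143: each ℓ→(−1)^(ℓ−1), product (−1)^104 = +1.
(27|143)_J = +1 (Zolotarev's lemma cross-check).

+1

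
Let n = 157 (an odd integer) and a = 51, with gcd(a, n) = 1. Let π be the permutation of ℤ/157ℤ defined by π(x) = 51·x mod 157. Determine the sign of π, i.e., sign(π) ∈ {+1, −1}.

+1

Start at x=10: 10 → 39 → 105 → 17 → 82 → 100 → 76 → … (one orbit).
Decompose π into cycles: lengths [78, 78, 1] (3 cycles, including the fixed point 0).
sign(π) = (−1)^{n − #cycles} = (−1)^{157−3} = (−1)^154 = +1.
The Jacobi symbol (51|157) = +1 (Zolotarev) agrees.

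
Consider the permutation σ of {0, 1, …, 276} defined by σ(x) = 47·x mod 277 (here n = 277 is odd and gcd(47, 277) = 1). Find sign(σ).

+1

Trace 4: π^k(4) = [4, 188, 249, 69, 196, 71, 13] for k=0..6.
3 cycles of lengths [138, 138, 1].
3 cycles on 277: each ℓ→(−1)^(ℓ−1), product (−1)^274 = +1.
Zolotarev: (47|277) = +1, matching the cycle-count sign.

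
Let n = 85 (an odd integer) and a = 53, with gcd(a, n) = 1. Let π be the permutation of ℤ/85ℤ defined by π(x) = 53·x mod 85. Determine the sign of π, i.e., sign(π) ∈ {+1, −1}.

Start at x=16: 16 → 83 → 64 → 77 → 1 → 53 → 4 → … (one orbit).
π_53 has 12 disjoint cycles with lengths [8, 8, 8, 8, 8, 8, 8, 8, 8, 8, 4, 1] on {0,…,84}.
Σ(ℓ_i−1) = 85−12 = 73; sign = (−1)^73 = -1.
Via Zolotarev, sign(π_{53}) = (53|85) = -1.

-1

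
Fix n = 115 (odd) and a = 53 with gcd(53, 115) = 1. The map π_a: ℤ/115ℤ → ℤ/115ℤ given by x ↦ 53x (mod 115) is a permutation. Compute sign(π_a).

Orbit of 37 under x↦53x: [37, 6, 88, 64, 57, 31, 33]… (length divides ord_115(53)).
Cycle type of π: 44×2 + 22 + 4 + 1; total 5 cycles.
sign(π) = (−1)^{n − #cycles} = (−1)^{115−5} = (−1)^110 = +1.

+1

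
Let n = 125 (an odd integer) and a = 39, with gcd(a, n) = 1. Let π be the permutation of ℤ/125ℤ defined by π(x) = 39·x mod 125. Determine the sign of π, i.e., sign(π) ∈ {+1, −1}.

+1

Orbit of 94 under x↦39x: [94, 41, 99, 111, 79, 81, 34]… (length divides ord_125(39)).
π_39 has 7 disjoint cycles with lengths [50, 50, 10, 10, 2, 2, 1] on {0,…,124}.
n − c = 125 − 7 = 118; sign = (−1)^118 = +1.
The Jacobi symbol (39|125) = +1 (Zolotarev) agrees.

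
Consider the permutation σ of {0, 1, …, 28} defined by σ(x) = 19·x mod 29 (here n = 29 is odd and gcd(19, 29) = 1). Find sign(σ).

Start at x=7: 7 → 17 → 4 → 18 → 23 → 2 → 9 → … (one orbit).
2 cycles of lengths [28, 1].
Σ(ℓ_i−1) = 29−2 = 27; sign = (−1)^27 = -1.

-1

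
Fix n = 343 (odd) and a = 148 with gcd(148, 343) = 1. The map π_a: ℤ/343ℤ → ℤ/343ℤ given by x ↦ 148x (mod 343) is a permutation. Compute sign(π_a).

+1

Orbit of 1 under x↦148x: [1, 148, 295, 99, 246, 50, 197]… (length divides ord_343(148)).
Decompose π into cycles: lengths [7, 7, 7, 7, 7, 7, 7, 7, 7, 7, 7, 7, 7, 7, 7, 7, 7, 7, 7, 7, 7, 7, 7, 7, 7, 7, 7, 7, 7, 7, 7, 7, 7, 7, 7, 7, 7, 7, 7, 7, 7, 7, 1, 1, 1, 1, 1, 1, 1, 1, 1, 1, 1, 1, 1, 1, 1, 1, 1, 1, 1, 1, 1, 1, 1, 1, 1, 1, 1, 1, 1, 1, 1, 1, 1, 1, 1, 1, 1, 1, 1, 1, 1, 1, 1, 1, 1, 1, 1, 1, 1] (91 cycles, including the fixed point 0).
91 cycles on 343: each ℓ→(−1)^(ℓ−1), product (−1)^252 = +1.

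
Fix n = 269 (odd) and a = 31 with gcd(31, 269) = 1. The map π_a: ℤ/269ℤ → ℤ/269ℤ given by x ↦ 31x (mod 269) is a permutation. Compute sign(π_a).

-1

Orbit of 257 under x↦31x: [257, 166, 35, 9, 10, 41, 195]… (length divides ord_269(31)).
2 cycles of lengths [268, 1].
With 2 cycles on 269 points, sign = (−1)^{269−2} = -1.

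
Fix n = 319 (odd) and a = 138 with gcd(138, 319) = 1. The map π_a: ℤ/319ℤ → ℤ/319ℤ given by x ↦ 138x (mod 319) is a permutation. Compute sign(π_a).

-1

Orbit of 268 under x↦138x: [268, 299, 111, 6, 190, 62, 262]… (length divides ord_319(138)).
The orbit structure of x ↦ 138x mod 319: 8 orbits of sizes [70, 70, 70, 70, 14, 14, 10, 1].
8 cycles on 319: each ℓ→(−1)^(ℓ−1), product (−1)^311 = -1.
(138|319)_J = -1 (Zolotarev's lemma cross-check).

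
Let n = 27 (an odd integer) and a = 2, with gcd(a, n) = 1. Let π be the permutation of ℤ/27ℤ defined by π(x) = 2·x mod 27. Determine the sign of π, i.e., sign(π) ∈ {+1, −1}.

-1

Trace 25: π^k(25) = [25, 23, 19, 11, 22, 17, 7] for k=0..6.
Decompose π into cycles: lengths [18, 6, 2, 1] (4 cycles, including the fixed point 0).
27 − 4 = 23 transpositions; sign(π) = (−1)^23 = -1.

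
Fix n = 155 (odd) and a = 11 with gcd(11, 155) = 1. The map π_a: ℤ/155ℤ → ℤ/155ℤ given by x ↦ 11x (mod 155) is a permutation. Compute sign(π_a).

-1

Start at x=21: 21 → 76 → 61 → 51 → 96 → 126 → 146 → … (one orbit).
Cycle type of π: 30×5 + 1×5; total 10 cycles.
10 cycles on 155: each ℓ→(−1)^(ℓ−1), product (−1)^145 = -1.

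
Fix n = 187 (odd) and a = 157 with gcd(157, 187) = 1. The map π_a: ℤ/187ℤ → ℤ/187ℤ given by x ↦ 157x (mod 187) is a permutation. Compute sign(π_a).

Orbit of 157 under x↦157x: [157, 152, 115, 103, 89, 135, 64]… (length divides ord_187(157)).
Cycle lengths of π_157 on ℤ/187ℤ: [20, 20, 20, 20, 20, 20, 20, 20, 5, 5, 4, 4, 4, 4, 1]; 15 cycles in total.
15 cycles on 187: each ℓ→(−1)^(ℓ−1), product (−1)^172 = +1.

+1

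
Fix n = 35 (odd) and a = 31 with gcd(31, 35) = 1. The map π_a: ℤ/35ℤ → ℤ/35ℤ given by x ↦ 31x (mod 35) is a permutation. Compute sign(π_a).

-1

Orbit of 26 under x↦31x: [26, 1, 31, 16, 6, 11]… (length divides ord_35(31)).
Decompose π into cycles: lengths [6, 6, 6, 6, 6, 1, 1, 1, 1, 1] (10 cycles, including the fixed point 0).
n − c = 35 − 10 = 25; sign = (−1)^25 = -1.
(31|35)_J = -1 (Zolotarev's lemma cross-check).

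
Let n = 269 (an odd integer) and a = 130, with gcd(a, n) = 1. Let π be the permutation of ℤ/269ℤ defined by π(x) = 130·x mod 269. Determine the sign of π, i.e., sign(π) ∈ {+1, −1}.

-1

Start at x=156: 156 → 105 → 200 → 176 → 15 → 67 → 102 → … (one orbit).
The orbit structure of x ↦ 130x mod 269: 2 orbits of sizes [268, 1].
sign(π) = (−1)^{n − #cycles} = (−1)^{269−2} = (−1)^267 = -1.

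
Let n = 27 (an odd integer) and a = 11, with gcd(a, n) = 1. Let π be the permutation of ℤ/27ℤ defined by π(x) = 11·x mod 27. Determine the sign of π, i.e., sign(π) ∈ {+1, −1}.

Orbit of 19 under x↦11x: [19, 20, 4, 17, 25, 5, 1]… (length divides ord_27(11)).
The orbit structure of x ↦ 11x mod 27: 4 orbits of sizes [18, 6, 2, 1].
27 − 4 = 23 transpositions; sign(π) = (−1)^23 = -1.
Via Zolotarev, sign(π_{11}) = (11|27) = -1.

-1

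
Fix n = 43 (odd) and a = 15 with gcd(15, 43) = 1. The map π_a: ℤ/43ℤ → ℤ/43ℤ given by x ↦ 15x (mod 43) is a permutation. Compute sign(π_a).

Trace 40: π^k(40) = [40, 41, 13, 23, 1, 15, 10] for k=0..6.
π_15 has 3 disjoint cycles with lengths [21, 21, 1] on {0,…,42}.
sign(π) = (−1)^{n − #cycles} = (−1)^{43−3} = (−1)^40 = +1.
Check: (15/43) = +1 by Zolotarev.

+1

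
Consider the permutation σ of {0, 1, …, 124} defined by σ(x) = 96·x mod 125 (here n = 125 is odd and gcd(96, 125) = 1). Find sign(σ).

Trace 6: π^k(6) = [6, 76, 46, 41, 61, 106, 51] for k=0..6.
π_96 has 13 disjoint cycles with lengths [25, 25, 25, 25, 5, 5, 5, 5, 1, 1, 1, 1, 1] on {0,…,124}.
125 − 13 = 112 transpositions; sign(π) = (−1)^112 = +1.
Check: (96/125) = +1 by Zolotarev.

+1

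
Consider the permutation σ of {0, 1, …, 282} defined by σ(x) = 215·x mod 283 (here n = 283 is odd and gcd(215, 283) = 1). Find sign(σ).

+1

Start at x=207: 207 → 74 → 62 → 29 → 9 → 237 → 15 → … (one orbit).
Cycle lengths of π_215 on ℤ/283ℤ: [141, 141, 1]; 3 cycles in total.
Σ(ℓ_i−1) = 283−3 = 280; sign = (−1)^280 = +1.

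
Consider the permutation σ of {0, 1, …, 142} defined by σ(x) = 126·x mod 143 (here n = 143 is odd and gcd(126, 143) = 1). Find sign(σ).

Start at x=3: 3 → 92 → 9 → 133 → 27 → 113 → 81 → … (one orbit).
Decompose π into cycles: lengths [15, 15, 15, 15, 15, 15, 15, 15, 5, 5, 3, 3, 3, 3, 1] (15 cycles, including the fixed point 0).
Σ(ℓ_i−1) = 143−15 = 128; sign = (−1)^128 = +1.
Check: (126/143) = +1 by Zolotarev.

+1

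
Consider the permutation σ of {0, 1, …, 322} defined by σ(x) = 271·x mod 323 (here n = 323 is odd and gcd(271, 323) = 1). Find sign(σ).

Orbit of 188 under x↦271x: [188, 237, 273, 16, 137, 305, 290]… (length divides ord_323(271)).
π_271 has 27 disjoint cycles with lengths [18, 18, 18, 18, 18, 18, 18, 18, 18, 18, 18, 18, 18, 18, 18, 18, 9, 9, 2, 2, 2, 2, 2, 2, 2, 2, 1] on {0,…,322}.
sign(π) = (−1)^{n − #cycles} = (−1)^{323−27} = (−1)^296 = +1.
Check: (271/323) = +1 by Zolotarev.

+1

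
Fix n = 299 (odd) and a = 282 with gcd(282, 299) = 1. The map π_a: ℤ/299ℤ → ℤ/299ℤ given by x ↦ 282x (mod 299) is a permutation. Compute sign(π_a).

+1

Orbit of 48 under x↦282x: [48, 81, 118, 87, 16, 27, 139]… (length divides ord_299(282)).
π_282 has 15 disjoint cycles with lengths [33, 33, 33, 33, 33, 33, 33, 33, 11, 11, 3, 3, 3, 3, 1] on {0,…,298}.
n − c = 299 − 15 = 284; sign = (−1)^284 = +1.
The Jacobi symbol (282|299) = +1 (Zolotarev) agrees.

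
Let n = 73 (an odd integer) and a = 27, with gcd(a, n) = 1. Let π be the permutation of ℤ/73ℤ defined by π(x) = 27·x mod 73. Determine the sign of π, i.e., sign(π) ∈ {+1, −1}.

+1

Trace 72: π^k(72) = [72, 46, 1, 27] for k=0..3.
Cycle type of π: 4×18 + 1; total 19 cycles.
19 cycles on 73: each ℓ→(−1)^(ℓ−1), product (−1)^54 = +1.
The Jacobi symbol (27|73) = +1 (Zolotarev) agrees.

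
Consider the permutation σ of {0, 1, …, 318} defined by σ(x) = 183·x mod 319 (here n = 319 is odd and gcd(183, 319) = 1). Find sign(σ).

-1

Orbit of 78 under x↦183x: [78, 238, 170, 167, 256, 274, 59]… (length divides ord_319(183)).
Decompose π into cycles: lengths [70, 70, 70, 70, 14, 14, 10, 1] (8 cycles, including the fixed point 0).
With 8 cycles on 319 points, sign = (−1)^{319−8} = -1.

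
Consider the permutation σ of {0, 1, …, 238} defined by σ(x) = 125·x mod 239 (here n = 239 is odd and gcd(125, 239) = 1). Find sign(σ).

+1

Orbit of 187 under x↦125x: [187, 192, 100, 72, 157, 27, 29]… (length divides ord_239(125)).
3 cycles of lengths [119, 119, 1].
Σ(ℓ_i−1) = 239−3 = 236; sign = (−1)^236 = +1.
(125|239)_J = +1 (Zolotarev's lemma cross-check).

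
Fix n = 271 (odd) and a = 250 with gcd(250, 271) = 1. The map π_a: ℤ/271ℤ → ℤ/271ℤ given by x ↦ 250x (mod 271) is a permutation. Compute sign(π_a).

+1

Trace 40: π^k(40) = [40, 244, 25, 17, 185, 180, 14] for k=0..6.
Cycle type of π: 135×2 + 1; total 3 cycles.
With 3 cycles on 271 points, sign = (−1)^{271−3} = +1.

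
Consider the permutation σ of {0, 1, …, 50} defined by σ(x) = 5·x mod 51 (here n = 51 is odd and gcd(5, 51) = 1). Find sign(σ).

Start at x=16: 16 → 29 → 43 → 11 → 4 → 20 → 49 → … (one orbit).
Cycle type of π: 16×3 + 2 + 1; total 5 cycles.
sign(π) = (−1)^{n − #cycles} = (−1)^{51−5} = (−1)^46 = +1.
(5|51)_J = +1 (Zolotarev's lemma cross-check).

+1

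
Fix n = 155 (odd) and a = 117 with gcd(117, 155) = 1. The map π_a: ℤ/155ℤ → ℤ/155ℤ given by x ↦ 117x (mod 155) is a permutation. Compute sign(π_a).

Orbit of 57 under x↦117x: [57, 4, 3, 41, 147, 149, 73]… (length divides ord_155(117)).
Cycle lengths of π_117 on ℤ/155ℤ: [60, 60, 30, 4, 1]; 5 cycles in total.
155 − 5 = 150 transpositions; sign(π) = (−1)^150 = +1.
Via Zolotarev, sign(π_{117}) = (117|155) = +1.

+1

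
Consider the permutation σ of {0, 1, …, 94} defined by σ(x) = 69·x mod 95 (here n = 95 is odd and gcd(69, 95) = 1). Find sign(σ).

-1

Start at x=1: 1 → 69 → 11 → 94 → 26 → 84 → 1 (one orbit).
Cycle lengths of π_69 on ℤ/95ℤ: [6, 6, 6, 6, 6, 6, 6, 6, 6, 6, 6, 6, 6, 6, 6, 2, 2, 1]; 18 cycles in total.
95 − 18 = 77 transpositions; sign(π) = (−1)^77 = -1.
The Jacobi symbol (69|95) = -1 (Zolotarev) agrees.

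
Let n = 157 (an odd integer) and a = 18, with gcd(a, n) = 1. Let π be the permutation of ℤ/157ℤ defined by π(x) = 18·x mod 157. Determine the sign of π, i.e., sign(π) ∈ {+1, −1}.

Start at x=59: 59 → 120 → 119 → 101 → 91 → 68 → 125 → … (one orbit).
Cycle lengths of π_18 on ℤ/157ℤ: [156, 1]; 2 cycles in total.
Σ(ℓ_i−1) = 157−2 = 155; sign = (−1)^155 = -1.

-1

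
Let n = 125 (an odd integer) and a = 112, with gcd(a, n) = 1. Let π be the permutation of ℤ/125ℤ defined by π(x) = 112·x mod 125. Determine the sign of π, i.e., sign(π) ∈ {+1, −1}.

-1

Start at x=64: 64 → 43 → 66 → 17 → 29 → 123 → 26 → … (one orbit).
The orbit structure of x ↦ 112x mod 125: 4 orbits of sizes [100, 20, 4, 1].
125 − 4 = 121 transpositions; sign(π) = (−1)^121 = -1.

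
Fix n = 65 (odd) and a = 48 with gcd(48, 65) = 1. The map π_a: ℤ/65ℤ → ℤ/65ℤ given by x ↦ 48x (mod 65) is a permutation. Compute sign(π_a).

-1

Orbit of 22 under x↦48x: [22, 16, 53, 9, 42, 1, 48]… (length divides ord_65(48)).
The orbit structure of x ↦ 48x mod 65: 10 orbits of sizes [12, 12, 12, 12, 4, 3, 3, 3, 3, 1].
n − c = 65 − 10 = 55; sign = (−1)^55 = -1.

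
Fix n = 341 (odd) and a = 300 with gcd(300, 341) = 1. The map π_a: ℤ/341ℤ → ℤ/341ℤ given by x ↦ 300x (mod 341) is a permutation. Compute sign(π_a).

-1

Trace 203: π^k(203) = [203, 202, 243, 267, 306, 71, 158] for k=0..6.
Cycle lengths of π_300 on ℤ/341ℤ: [30, 30, 30, 30, 30, 30, 30, 30, 30, 30, 30, 5, 5, 1]; 14 cycles in total.
Σ(ℓ_i−1) = 341−14 = 327; sign = (−1)^327 = -1.
Check: (300/341) = -1 by Zolotarev.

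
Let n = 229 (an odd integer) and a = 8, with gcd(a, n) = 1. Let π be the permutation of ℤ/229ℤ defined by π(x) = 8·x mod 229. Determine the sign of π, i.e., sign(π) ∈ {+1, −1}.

Trace 177: π^k(177) = [177, 42, 107, 169, 207, 53, 195] for k=0..6.
The orbit structure of x ↦ 8x mod 229: 4 orbits of sizes [76, 76, 76, 1].
4 cycles on 229: each ℓ→(−1)^(ℓ−1), product (−1)^225 = -1.
Check: (8/229) = -1 by Zolotarev.

-1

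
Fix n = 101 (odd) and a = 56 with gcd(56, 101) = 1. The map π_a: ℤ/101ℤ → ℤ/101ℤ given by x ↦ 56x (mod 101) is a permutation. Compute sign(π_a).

+1

Start at x=87: 87 → 24 → 31 → 19 → 54 → 95 → 68 → … (one orbit).
π_56 has 5 disjoint cycles with lengths [25, 25, 25, 25, 1] on {0,…,100}.
5 cycles on 101: each ℓ→(−1)^(ℓ−1), product (−1)^96 = +1.
Zolotarev: (56|101) = +1, matching the cycle-count sign.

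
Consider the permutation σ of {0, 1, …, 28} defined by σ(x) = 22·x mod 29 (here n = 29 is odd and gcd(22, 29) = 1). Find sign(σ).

Start at x=28: 28 → 7 → 9 → 24 → 6 → 16 → 4 → … (one orbit).
3 cycles of lengths [14, 14, 1].
With 3 cycles on 29 points, sign = (−1)^{29−3} = +1.
(22|29)_J = +1 (Zolotarev's lemma cross-check).

+1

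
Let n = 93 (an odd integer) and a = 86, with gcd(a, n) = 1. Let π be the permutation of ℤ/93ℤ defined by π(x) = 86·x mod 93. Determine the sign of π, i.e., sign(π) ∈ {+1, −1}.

+1

Trace 11: π^k(11) = [11, 16, 74, 40, 92, 7, 44] for k=0..6.
5 cycles of lengths [30, 30, 30, 2, 1].
93 − 5 = 88 transpositions; sign(π) = (−1)^88 = +1.
Check: (86/93) = +1 by Zolotarev.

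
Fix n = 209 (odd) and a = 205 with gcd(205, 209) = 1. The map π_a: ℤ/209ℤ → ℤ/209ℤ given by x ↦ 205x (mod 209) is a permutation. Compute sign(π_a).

Start at x=98: 98 → 26 → 105 → 207 → 8 → 177 → 128 → … (one orbit).
The orbit structure of x ↦ 205x mod 209: 5 orbits of sizes [90, 90, 18, 10, 1].
With 5 cycles on 209 points, sign = (−1)^{209−5} = +1.

+1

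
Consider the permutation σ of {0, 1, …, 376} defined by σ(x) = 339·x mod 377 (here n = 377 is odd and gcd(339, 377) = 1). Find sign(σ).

Orbit of 53 under x↦339x: [53, 248, 1, 339, 313, 170, 326]… (length divides ord_377(339)).
Decompose π into cycles: lengths [7, 7, 7, 7, 7, 7, 7, 7, 7, 7, 7, 7, 7, 7, 7, 7, 7, 7, 7, 7, 7, 7, 7, 7, 7, 7, 7, 7, 7, 7, 7, 7, 7, 7, 7, 7, 7, 7, 7, 7, 7, 7, 7, 7, 7, 7, 7, 7, 7, 7, 7, 7, 1, 1, 1, 1, 1, 1, 1, 1, 1, 1, 1, 1, 1] (65 cycles, including the fixed point 0).
sign(π) = (−1)^{n − #cycles} = (−1)^{377−65} = (−1)^312 = +1.
(339|377)_J = +1 (Zolotarev's lemma cross-check).

+1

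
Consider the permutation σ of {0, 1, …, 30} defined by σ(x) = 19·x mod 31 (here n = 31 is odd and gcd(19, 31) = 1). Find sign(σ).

Start at x=19: 19 → 20 → 8 → 28 → 5 → 2 → 7 → … (one orbit).
3 cycles of lengths [15, 15, 1].
With 3 cycles on 31 points, sign = (−1)^{31−3} = +1.

+1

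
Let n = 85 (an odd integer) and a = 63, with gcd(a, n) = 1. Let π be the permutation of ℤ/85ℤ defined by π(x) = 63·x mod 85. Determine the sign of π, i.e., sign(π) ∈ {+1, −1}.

Start at x=3: 3 → 19 → 7 → 16 → 73 → 9 → 57 → … (one orbit).
Decompose π into cycles: lengths [16, 16, 16, 16, 16, 4, 1] (7 cycles, including the fixed point 0).
7 cycles on 85: each ℓ→(−1)^(ℓ−1), product (−1)^78 = +1.
Zolotarev: (63|85) = +1, matching the cycle-count sign.

+1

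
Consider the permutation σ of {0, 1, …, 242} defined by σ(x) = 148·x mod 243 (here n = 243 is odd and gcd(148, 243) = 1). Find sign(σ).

Start at x=10: 10 → 22 → 97 → 19 → 139 → 160 → 109 → … (one orbit).
Cycle type of π: 81×2 + 27×2 + 9×2 + 3×2 + 1×3; total 11 cycles.
243 − 11 = 232 transpositions; sign(π) = (−1)^232 = +1.
Via Zolotarev, sign(π_{148}) = (148|243) = +1.

+1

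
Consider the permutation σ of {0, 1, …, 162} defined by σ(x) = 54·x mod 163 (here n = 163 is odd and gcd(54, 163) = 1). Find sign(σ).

Start at x=145: 145 → 6 → 161 → 55 → 36 → 151 → 4 → … (one orbit).
Decompose π into cycles: lengths [81, 81, 1] (3 cycles, including the fixed point 0).
Σ(ℓ_i−1) = 163−3 = 160; sign = (−1)^160 = +1.
(54|163)_J = +1 (Zolotarev's lemma cross-check).

+1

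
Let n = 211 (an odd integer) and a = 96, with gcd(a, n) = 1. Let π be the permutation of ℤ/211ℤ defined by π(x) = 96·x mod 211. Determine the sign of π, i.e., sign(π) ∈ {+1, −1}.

+1

Start at x=144: 144 → 109 → 125 → 184 → 151 → 148 → 71 → … (one orbit).
π_96 has 7 disjoint cycles with lengths [35, 35, 35, 35, 35, 35, 1] on {0,…,210}.
211 − 7 = 204 transpositions; sign(π) = (−1)^204 = +1.
The Jacobi symbol (96|211) = +1 (Zolotarev) agrees.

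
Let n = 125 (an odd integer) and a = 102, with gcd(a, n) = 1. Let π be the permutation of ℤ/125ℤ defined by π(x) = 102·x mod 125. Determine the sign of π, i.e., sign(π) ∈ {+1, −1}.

-1

Orbit of 86 under x↦102x: [86, 22, 119, 13, 76, 2, 79]… (length divides ord_125(102)).
Decompose π into cycles: lengths [100, 20, 4, 1] (4 cycles, including the fixed point 0).
Σ(ℓ_i−1) = 125−4 = 121; sign = (−1)^121 = -1.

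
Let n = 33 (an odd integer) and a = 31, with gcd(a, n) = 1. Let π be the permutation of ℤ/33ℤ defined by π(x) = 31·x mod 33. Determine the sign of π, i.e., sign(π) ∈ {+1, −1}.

Start at x=31: 31 → 4 → 25 → 16 → 1 → 31 (one orbit).
Decompose π into cycles: lengths [5, 5, 5, 5, 5, 5, 1, 1, 1] (9 cycles, including the fixed point 0).
Σ(ℓ_i−1) = 33−9 = 24; sign = (−1)^24 = +1.

+1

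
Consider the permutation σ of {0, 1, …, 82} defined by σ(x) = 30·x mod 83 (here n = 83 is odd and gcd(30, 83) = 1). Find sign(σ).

Orbit of 59 under x↦30x: [59, 27, 63, 64, 11, 81, 23]… (length divides ord_83(30)).
3 cycles of lengths [41, 41, 1].
Σ(ℓ_i−1) = 83−3 = 80; sign = (−1)^80 = +1.
(30|83)_J = +1 (Zolotarev's lemma cross-check).

+1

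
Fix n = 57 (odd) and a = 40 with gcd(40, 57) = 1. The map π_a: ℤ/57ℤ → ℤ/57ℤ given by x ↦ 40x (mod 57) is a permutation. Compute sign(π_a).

-1

Start at x=28: 28 → 37 → 55 → 34 → 49 → 22 → 25 → … (one orbit).
π_40 has 6 disjoint cycles with lengths [18, 18, 18, 1, 1, 1] on {0,…,56}.
6 cycles on 57: each ℓ→(−1)^(ℓ−1), product (−1)^51 = -1.
(40|57)_J = -1 (Zolotarev's lemma cross-check).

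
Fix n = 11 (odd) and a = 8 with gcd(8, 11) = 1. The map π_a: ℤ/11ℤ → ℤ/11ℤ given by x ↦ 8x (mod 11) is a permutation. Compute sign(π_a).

Orbit of 10 under x↦8x: [10, 3, 2, 5, 7, 1, 8]… (length divides ord_11(8)).
2 cycles of lengths [10, 1].
Σ(ℓ_i−1) = 11−2 = 9; sign = (−1)^9 = -1.

-1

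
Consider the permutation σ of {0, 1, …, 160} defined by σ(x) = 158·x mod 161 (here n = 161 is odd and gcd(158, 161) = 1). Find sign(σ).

-1

Start at x=36: 36 → 53 → 2 → 155 → 18 → 107 → 1 → … (one orbit).
π_158 has 6 disjoint cycles with lengths [66, 66, 22, 3, 3, 1] on {0,…,160}.
6 cycles on 161: each ℓ→(−1)^(ℓ−1), product (−1)^155 = -1.
Zolotarev: (158|161) = -1, matching the cycle-count sign.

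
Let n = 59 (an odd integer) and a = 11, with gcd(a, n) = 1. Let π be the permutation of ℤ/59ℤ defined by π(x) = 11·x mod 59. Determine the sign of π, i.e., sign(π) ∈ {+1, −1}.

-1

Trace 15: π^k(15) = [15, 47, 45, 23, 17, 10, 51] for k=0..6.
Cycle lengths of π_11 on ℤ/59ℤ: [58, 1]; 2 cycles in total.
With 2 cycles on 59 points, sign = (−1)^{59−2} = -1.
The Jacobi symbol (11|59) = -1 (Zolotarev) agrees.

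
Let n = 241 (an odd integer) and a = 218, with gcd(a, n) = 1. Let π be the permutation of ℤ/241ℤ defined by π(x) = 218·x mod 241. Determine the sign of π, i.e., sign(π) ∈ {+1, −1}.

-1

Orbit of 1 under x↦218x: [1, 218, 47, 124, 40, 44, 193]… (length divides ord_241(218)).
Decompose π into cycles: lengths [80, 80, 80, 1] (4 cycles, including the fixed point 0).
241 − 4 = 237 transpositions; sign(π) = (−1)^237 = -1.
(218|241)_J = -1 (Zolotarev's lemma cross-check).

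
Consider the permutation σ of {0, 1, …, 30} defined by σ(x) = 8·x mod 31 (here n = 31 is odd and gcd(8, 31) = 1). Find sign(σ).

+1

Start at x=1: 1 → 8 → 2 → 16 → 4 → 1 (one orbit).
Cycle type of π: 5×6 + 1; total 7 cycles.
n − c = 31 − 7 = 24; sign = (−1)^24 = +1.
Zolotarev: (8|31) = +1, matching the cycle-count sign.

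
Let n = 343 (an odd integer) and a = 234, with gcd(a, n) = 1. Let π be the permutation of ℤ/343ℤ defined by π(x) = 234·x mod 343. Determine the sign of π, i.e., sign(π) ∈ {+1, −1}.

Orbit of 247 under x↦234x: [247, 174, 242, 33, 176, 24, 128]… (length divides ord_343(234)).
π_234 has 4 disjoint cycles with lengths [294, 42, 6, 1] on {0,…,342}.
343 − 4 = 339 transpositions; sign(π) = (−1)^339 = -1.

-1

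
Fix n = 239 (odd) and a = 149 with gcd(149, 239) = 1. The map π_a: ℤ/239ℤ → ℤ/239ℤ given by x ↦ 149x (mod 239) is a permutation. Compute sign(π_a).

Trace 85: π^k(85) = [85, 237, 180, 52, 100, 82, 29] for k=0..6.
Cycle lengths of π_149 on ℤ/239ℤ: [238, 1]; 2 cycles in total.
239 − 2 = 237 transpositions; sign(π) = (−1)^237 = -1.

-1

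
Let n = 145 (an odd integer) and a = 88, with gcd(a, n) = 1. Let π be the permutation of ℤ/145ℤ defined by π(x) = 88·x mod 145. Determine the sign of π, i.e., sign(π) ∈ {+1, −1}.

Orbit of 117 under x↦88x: [117, 1, 88, 59]… (length divides ord_145(88)).
58 cycles of lengths [4, 4, 4, 4, 4, 4, 4, 4, 4, 4, 4, 4, 4, 4, 4, 4, 4, 4, 4, 4, 4, 4, 4, 4, 4, 4, 4, 4, 4, 1, 1, 1, 1, 1, 1, 1, 1, 1, 1, 1, 1, 1, 1, 1, 1, 1, 1, 1, 1, 1, 1, 1, 1, 1, 1, 1, 1, 1].
n − c = 145 − 58 = 87; sign = (−1)^87 = -1.
Via Zolotarev, sign(π_{88}) = (88|145) = -1.

-1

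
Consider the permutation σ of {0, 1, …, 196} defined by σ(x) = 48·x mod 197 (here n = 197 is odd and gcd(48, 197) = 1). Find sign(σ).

-1

Start at x=36: 36 → 152 → 7 → 139 → 171 → 131 → 181 → … (one orbit).
Cycle type of π: 196 + 1; total 2 cycles.
sign(π) = (−1)^{n − #cycles} = (−1)^{197−2} = (−1)^195 = -1.
(48|197)_J = -1 (Zolotarev's lemma cross-check).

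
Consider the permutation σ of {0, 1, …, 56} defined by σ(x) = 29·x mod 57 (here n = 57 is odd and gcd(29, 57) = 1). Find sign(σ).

+1

Start at x=49: 49 → 53 → 55 → 56 → 28 → 14 → 7 → … (one orbit).
Cycle type of π: 18×3 + 2 + 1; total 5 cycles.
57 − 5 = 52 transpositions; sign(π) = (−1)^52 = +1.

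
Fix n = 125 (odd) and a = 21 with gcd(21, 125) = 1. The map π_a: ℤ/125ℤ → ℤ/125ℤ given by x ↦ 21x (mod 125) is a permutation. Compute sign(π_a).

Start at x=86: 86 → 56 → 51 → 71 → 116 → 61 → 31 → … (one orbit).
13 cycles of lengths [25, 25, 25, 25, 5, 5, 5, 5, 1, 1, 1, 1, 1].
Σ(ℓ_i−1) = 125−13 = 112; sign = (−1)^112 = +1.
The Jacobi symbol (21|125) = +1 (Zolotarev) agrees.

+1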